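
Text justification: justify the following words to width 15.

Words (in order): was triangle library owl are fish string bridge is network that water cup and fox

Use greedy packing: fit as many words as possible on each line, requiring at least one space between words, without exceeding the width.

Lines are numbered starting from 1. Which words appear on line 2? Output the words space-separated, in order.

Answer: library owl are

Derivation:
Line 1: ['was', 'triangle'] (min_width=12, slack=3)
Line 2: ['library', 'owl', 'are'] (min_width=15, slack=0)
Line 3: ['fish', 'string'] (min_width=11, slack=4)
Line 4: ['bridge', 'is'] (min_width=9, slack=6)
Line 5: ['network', 'that'] (min_width=12, slack=3)
Line 6: ['water', 'cup', 'and'] (min_width=13, slack=2)
Line 7: ['fox'] (min_width=3, slack=12)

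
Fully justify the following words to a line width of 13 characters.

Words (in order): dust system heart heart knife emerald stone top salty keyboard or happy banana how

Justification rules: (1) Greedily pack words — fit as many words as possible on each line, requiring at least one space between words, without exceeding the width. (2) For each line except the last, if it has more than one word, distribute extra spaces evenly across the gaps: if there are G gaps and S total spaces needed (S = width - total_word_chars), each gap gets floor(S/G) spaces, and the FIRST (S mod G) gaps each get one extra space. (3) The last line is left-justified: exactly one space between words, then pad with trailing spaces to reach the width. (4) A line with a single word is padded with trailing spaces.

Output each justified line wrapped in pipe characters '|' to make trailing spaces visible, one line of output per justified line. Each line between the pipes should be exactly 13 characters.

Line 1: ['dust', 'system'] (min_width=11, slack=2)
Line 2: ['heart', 'heart'] (min_width=11, slack=2)
Line 3: ['knife', 'emerald'] (min_width=13, slack=0)
Line 4: ['stone', 'top'] (min_width=9, slack=4)
Line 5: ['salty'] (min_width=5, slack=8)
Line 6: ['keyboard', 'or'] (min_width=11, slack=2)
Line 7: ['happy', 'banana'] (min_width=12, slack=1)
Line 8: ['how'] (min_width=3, slack=10)

Answer: |dust   system|
|heart   heart|
|knife emerald|
|stone     top|
|salty        |
|keyboard   or|
|happy  banana|
|how          |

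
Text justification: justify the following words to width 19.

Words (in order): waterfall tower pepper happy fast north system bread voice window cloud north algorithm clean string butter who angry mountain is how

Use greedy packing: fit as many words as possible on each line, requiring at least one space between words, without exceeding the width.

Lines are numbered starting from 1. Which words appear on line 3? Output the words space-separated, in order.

Line 1: ['waterfall', 'tower'] (min_width=15, slack=4)
Line 2: ['pepper', 'happy', 'fast'] (min_width=17, slack=2)
Line 3: ['north', 'system', 'bread'] (min_width=18, slack=1)
Line 4: ['voice', 'window', 'cloud'] (min_width=18, slack=1)
Line 5: ['north', 'algorithm'] (min_width=15, slack=4)
Line 6: ['clean', 'string', 'butter'] (min_width=19, slack=0)
Line 7: ['who', 'angry', 'mountain'] (min_width=18, slack=1)
Line 8: ['is', 'how'] (min_width=6, slack=13)

Answer: north system bread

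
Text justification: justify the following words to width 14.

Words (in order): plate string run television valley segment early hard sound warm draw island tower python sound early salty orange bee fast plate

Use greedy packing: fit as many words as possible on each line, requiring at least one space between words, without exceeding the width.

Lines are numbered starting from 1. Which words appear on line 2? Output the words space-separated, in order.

Line 1: ['plate', 'string'] (min_width=12, slack=2)
Line 2: ['run', 'television'] (min_width=14, slack=0)
Line 3: ['valley', 'segment'] (min_width=14, slack=0)
Line 4: ['early', 'hard'] (min_width=10, slack=4)
Line 5: ['sound', 'warm'] (min_width=10, slack=4)
Line 6: ['draw', 'island'] (min_width=11, slack=3)
Line 7: ['tower', 'python'] (min_width=12, slack=2)
Line 8: ['sound', 'early'] (min_width=11, slack=3)
Line 9: ['salty', 'orange'] (min_width=12, slack=2)
Line 10: ['bee', 'fast', 'plate'] (min_width=14, slack=0)

Answer: run television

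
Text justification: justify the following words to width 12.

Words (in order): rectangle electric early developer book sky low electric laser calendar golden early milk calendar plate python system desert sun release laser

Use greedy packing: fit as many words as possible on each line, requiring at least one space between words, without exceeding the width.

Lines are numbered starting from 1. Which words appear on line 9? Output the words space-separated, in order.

Line 1: ['rectangle'] (min_width=9, slack=3)
Line 2: ['electric'] (min_width=8, slack=4)
Line 3: ['early'] (min_width=5, slack=7)
Line 4: ['developer'] (min_width=9, slack=3)
Line 5: ['book', 'sky', 'low'] (min_width=12, slack=0)
Line 6: ['electric'] (min_width=8, slack=4)
Line 7: ['laser'] (min_width=5, slack=7)
Line 8: ['calendar'] (min_width=8, slack=4)
Line 9: ['golden', 'early'] (min_width=12, slack=0)
Line 10: ['milk'] (min_width=4, slack=8)
Line 11: ['calendar'] (min_width=8, slack=4)
Line 12: ['plate', 'python'] (min_width=12, slack=0)
Line 13: ['system'] (min_width=6, slack=6)
Line 14: ['desert', 'sun'] (min_width=10, slack=2)
Line 15: ['release'] (min_width=7, slack=5)
Line 16: ['laser'] (min_width=5, slack=7)

Answer: golden early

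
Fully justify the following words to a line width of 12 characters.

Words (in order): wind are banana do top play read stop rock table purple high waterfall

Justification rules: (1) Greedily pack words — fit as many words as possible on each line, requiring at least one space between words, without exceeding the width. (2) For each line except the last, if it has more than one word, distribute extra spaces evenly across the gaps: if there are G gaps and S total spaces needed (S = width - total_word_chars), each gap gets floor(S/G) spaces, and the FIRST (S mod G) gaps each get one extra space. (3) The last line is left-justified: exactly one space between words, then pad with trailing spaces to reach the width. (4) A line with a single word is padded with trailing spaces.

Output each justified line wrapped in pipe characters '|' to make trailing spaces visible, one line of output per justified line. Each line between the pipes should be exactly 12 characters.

Answer: |wind     are|
|banana    do|
|top     play|
|read    stop|
|rock   table|
|purple  high|
|waterfall   |

Derivation:
Line 1: ['wind', 'are'] (min_width=8, slack=4)
Line 2: ['banana', 'do'] (min_width=9, slack=3)
Line 3: ['top', 'play'] (min_width=8, slack=4)
Line 4: ['read', 'stop'] (min_width=9, slack=3)
Line 5: ['rock', 'table'] (min_width=10, slack=2)
Line 6: ['purple', 'high'] (min_width=11, slack=1)
Line 7: ['waterfall'] (min_width=9, slack=3)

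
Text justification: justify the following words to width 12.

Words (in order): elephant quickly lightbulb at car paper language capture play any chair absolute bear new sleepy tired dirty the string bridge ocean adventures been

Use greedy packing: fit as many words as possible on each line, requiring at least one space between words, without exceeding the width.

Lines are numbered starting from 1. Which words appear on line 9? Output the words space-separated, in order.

Answer: bear new

Derivation:
Line 1: ['elephant'] (min_width=8, slack=4)
Line 2: ['quickly'] (min_width=7, slack=5)
Line 3: ['lightbulb', 'at'] (min_width=12, slack=0)
Line 4: ['car', 'paper'] (min_width=9, slack=3)
Line 5: ['language'] (min_width=8, slack=4)
Line 6: ['capture', 'play'] (min_width=12, slack=0)
Line 7: ['any', 'chair'] (min_width=9, slack=3)
Line 8: ['absolute'] (min_width=8, slack=4)
Line 9: ['bear', 'new'] (min_width=8, slack=4)
Line 10: ['sleepy', 'tired'] (min_width=12, slack=0)
Line 11: ['dirty', 'the'] (min_width=9, slack=3)
Line 12: ['string'] (min_width=6, slack=6)
Line 13: ['bridge', 'ocean'] (min_width=12, slack=0)
Line 14: ['adventures'] (min_width=10, slack=2)
Line 15: ['been'] (min_width=4, slack=8)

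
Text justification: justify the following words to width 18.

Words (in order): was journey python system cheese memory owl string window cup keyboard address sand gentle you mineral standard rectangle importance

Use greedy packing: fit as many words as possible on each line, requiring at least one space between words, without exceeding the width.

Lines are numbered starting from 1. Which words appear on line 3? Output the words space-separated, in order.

Line 1: ['was', 'journey', 'python'] (min_width=18, slack=0)
Line 2: ['system', 'cheese'] (min_width=13, slack=5)
Line 3: ['memory', 'owl', 'string'] (min_width=17, slack=1)
Line 4: ['window', 'cup'] (min_width=10, slack=8)
Line 5: ['keyboard', 'address'] (min_width=16, slack=2)
Line 6: ['sand', 'gentle', 'you'] (min_width=15, slack=3)
Line 7: ['mineral', 'standard'] (min_width=16, slack=2)
Line 8: ['rectangle'] (min_width=9, slack=9)
Line 9: ['importance'] (min_width=10, slack=8)

Answer: memory owl string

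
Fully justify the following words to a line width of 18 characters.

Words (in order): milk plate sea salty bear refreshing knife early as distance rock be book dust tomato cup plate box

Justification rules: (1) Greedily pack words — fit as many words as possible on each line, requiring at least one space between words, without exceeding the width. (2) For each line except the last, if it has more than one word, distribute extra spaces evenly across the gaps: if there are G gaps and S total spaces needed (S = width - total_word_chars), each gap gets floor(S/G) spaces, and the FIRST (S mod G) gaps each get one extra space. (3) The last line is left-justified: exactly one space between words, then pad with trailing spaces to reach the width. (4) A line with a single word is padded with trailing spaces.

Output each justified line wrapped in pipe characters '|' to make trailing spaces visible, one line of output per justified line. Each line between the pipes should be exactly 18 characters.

Answer: |milk   plate   sea|
|salty         bear|
|refreshing   knife|
|early  as distance|
|rock  be book dust|
|tomato  cup  plate|
|box               |

Derivation:
Line 1: ['milk', 'plate', 'sea'] (min_width=14, slack=4)
Line 2: ['salty', 'bear'] (min_width=10, slack=8)
Line 3: ['refreshing', 'knife'] (min_width=16, slack=2)
Line 4: ['early', 'as', 'distance'] (min_width=17, slack=1)
Line 5: ['rock', 'be', 'book', 'dust'] (min_width=17, slack=1)
Line 6: ['tomato', 'cup', 'plate'] (min_width=16, slack=2)
Line 7: ['box'] (min_width=3, slack=15)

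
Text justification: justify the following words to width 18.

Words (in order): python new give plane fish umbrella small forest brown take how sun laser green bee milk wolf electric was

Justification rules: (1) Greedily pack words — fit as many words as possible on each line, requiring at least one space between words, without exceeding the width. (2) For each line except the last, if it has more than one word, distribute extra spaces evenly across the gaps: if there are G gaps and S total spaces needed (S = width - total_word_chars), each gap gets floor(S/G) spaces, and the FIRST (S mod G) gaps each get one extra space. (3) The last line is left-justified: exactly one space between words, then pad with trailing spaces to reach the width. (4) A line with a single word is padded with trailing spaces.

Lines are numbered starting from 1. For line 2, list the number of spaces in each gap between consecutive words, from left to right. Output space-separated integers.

Answer: 9

Derivation:
Line 1: ['python', 'new', 'give'] (min_width=15, slack=3)
Line 2: ['plane', 'fish'] (min_width=10, slack=8)
Line 3: ['umbrella', 'small'] (min_width=14, slack=4)
Line 4: ['forest', 'brown', 'take'] (min_width=17, slack=1)
Line 5: ['how', 'sun', 'laser'] (min_width=13, slack=5)
Line 6: ['green', 'bee', 'milk'] (min_width=14, slack=4)
Line 7: ['wolf', 'electric', 'was'] (min_width=17, slack=1)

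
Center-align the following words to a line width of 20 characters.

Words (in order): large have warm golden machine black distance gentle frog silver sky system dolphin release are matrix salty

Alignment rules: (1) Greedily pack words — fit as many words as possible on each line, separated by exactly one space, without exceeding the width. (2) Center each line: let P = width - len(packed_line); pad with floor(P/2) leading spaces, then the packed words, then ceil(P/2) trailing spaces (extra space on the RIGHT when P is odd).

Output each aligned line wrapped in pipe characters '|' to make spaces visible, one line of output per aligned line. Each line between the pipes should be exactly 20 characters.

Line 1: ['large', 'have', 'warm'] (min_width=15, slack=5)
Line 2: ['golden', 'machine', 'black'] (min_width=20, slack=0)
Line 3: ['distance', 'gentle', 'frog'] (min_width=20, slack=0)
Line 4: ['silver', 'sky', 'system'] (min_width=17, slack=3)
Line 5: ['dolphin', 'release', 'are'] (min_width=19, slack=1)
Line 6: ['matrix', 'salty'] (min_width=12, slack=8)

Answer: |  large have warm   |
|golden machine black|
|distance gentle frog|
| silver sky system  |
|dolphin release are |
|    matrix salty    |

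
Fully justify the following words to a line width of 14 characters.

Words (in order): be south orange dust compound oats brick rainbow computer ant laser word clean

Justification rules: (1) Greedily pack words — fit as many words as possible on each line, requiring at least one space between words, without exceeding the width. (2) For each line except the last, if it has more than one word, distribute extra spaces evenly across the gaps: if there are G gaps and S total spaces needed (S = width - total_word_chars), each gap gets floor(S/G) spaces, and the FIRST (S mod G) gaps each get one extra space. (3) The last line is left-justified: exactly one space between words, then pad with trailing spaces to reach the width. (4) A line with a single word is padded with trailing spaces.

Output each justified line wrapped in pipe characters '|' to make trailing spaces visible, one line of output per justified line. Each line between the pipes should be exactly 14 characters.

Line 1: ['be', 'south'] (min_width=8, slack=6)
Line 2: ['orange', 'dust'] (min_width=11, slack=3)
Line 3: ['compound', 'oats'] (min_width=13, slack=1)
Line 4: ['brick', 'rainbow'] (min_width=13, slack=1)
Line 5: ['computer', 'ant'] (min_width=12, slack=2)
Line 6: ['laser', 'word'] (min_width=10, slack=4)
Line 7: ['clean'] (min_width=5, slack=9)

Answer: |be       south|
|orange    dust|
|compound  oats|
|brick  rainbow|
|computer   ant|
|laser     word|
|clean         |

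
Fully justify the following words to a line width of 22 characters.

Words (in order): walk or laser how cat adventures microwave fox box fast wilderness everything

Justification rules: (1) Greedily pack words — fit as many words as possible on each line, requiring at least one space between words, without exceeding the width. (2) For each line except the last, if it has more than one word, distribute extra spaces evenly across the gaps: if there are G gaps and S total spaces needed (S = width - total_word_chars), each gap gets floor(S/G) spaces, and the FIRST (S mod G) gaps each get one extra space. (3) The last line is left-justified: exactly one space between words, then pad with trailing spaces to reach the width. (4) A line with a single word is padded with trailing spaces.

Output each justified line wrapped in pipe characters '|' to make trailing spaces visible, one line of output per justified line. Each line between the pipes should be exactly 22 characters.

Line 1: ['walk', 'or', 'laser', 'how', 'cat'] (min_width=21, slack=1)
Line 2: ['adventures', 'microwave'] (min_width=20, slack=2)
Line 3: ['fox', 'box', 'fast'] (min_width=12, slack=10)
Line 4: ['wilderness', 'everything'] (min_width=21, slack=1)

Answer: |walk  or laser how cat|
|adventures   microwave|
|fox      box      fast|
|wilderness everything |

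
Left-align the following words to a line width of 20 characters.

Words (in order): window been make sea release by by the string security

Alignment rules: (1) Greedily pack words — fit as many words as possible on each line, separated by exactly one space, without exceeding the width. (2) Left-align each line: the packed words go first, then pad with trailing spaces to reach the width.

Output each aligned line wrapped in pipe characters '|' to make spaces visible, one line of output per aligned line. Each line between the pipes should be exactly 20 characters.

Line 1: ['window', 'been', 'make', 'sea'] (min_width=20, slack=0)
Line 2: ['release', 'by', 'by', 'the'] (min_width=17, slack=3)
Line 3: ['string', 'security'] (min_width=15, slack=5)

Answer: |window been make sea|
|release by by the   |
|string security     |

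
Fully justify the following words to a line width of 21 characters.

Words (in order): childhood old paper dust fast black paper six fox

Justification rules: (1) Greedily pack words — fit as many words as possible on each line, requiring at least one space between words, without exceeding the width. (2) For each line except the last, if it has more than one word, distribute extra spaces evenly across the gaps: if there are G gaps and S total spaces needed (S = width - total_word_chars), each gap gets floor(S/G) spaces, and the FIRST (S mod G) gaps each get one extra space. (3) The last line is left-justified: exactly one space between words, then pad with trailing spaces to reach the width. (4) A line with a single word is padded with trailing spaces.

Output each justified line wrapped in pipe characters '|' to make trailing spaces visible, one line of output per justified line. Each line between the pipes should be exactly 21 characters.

Answer: |childhood  old  paper|
|dust fast black paper|
|six fox              |

Derivation:
Line 1: ['childhood', 'old', 'paper'] (min_width=19, slack=2)
Line 2: ['dust', 'fast', 'black', 'paper'] (min_width=21, slack=0)
Line 3: ['six', 'fox'] (min_width=7, slack=14)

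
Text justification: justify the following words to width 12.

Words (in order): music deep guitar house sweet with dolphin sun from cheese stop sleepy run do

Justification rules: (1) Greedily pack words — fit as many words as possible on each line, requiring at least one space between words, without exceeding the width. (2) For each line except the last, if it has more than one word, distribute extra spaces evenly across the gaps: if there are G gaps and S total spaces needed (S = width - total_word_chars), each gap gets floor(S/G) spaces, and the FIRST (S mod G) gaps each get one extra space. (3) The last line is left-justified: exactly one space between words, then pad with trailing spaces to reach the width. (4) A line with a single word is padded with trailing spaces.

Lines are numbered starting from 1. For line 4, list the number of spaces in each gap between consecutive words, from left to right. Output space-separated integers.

Line 1: ['music', 'deep'] (min_width=10, slack=2)
Line 2: ['guitar', 'house'] (min_width=12, slack=0)
Line 3: ['sweet', 'with'] (min_width=10, slack=2)
Line 4: ['dolphin', 'sun'] (min_width=11, slack=1)
Line 5: ['from', 'cheese'] (min_width=11, slack=1)
Line 6: ['stop', 'sleepy'] (min_width=11, slack=1)
Line 7: ['run', 'do'] (min_width=6, slack=6)

Answer: 2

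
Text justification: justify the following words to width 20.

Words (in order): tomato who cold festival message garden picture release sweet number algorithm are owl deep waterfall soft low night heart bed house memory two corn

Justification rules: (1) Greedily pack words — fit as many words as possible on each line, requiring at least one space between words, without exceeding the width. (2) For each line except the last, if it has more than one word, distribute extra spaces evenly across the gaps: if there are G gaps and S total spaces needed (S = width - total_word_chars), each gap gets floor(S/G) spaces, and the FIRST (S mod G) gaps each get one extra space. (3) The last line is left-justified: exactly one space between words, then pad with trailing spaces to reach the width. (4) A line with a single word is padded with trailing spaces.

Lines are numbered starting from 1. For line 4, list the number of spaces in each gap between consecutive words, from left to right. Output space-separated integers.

Line 1: ['tomato', 'who', 'cold'] (min_width=15, slack=5)
Line 2: ['festival', 'message'] (min_width=16, slack=4)
Line 3: ['garden', 'picture'] (min_width=14, slack=6)
Line 4: ['release', 'sweet', 'number'] (min_width=20, slack=0)
Line 5: ['algorithm', 'are', 'owl'] (min_width=17, slack=3)
Line 6: ['deep', 'waterfall', 'soft'] (min_width=19, slack=1)
Line 7: ['low', 'night', 'heart', 'bed'] (min_width=19, slack=1)
Line 8: ['house', 'memory', 'two'] (min_width=16, slack=4)
Line 9: ['corn'] (min_width=4, slack=16)

Answer: 1 1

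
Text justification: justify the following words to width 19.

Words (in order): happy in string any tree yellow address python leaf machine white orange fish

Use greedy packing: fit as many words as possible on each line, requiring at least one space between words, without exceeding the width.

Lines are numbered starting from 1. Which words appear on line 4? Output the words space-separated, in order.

Answer: white orange fish

Derivation:
Line 1: ['happy', 'in', 'string', 'any'] (min_width=19, slack=0)
Line 2: ['tree', 'yellow', 'address'] (min_width=19, slack=0)
Line 3: ['python', 'leaf', 'machine'] (min_width=19, slack=0)
Line 4: ['white', 'orange', 'fish'] (min_width=17, slack=2)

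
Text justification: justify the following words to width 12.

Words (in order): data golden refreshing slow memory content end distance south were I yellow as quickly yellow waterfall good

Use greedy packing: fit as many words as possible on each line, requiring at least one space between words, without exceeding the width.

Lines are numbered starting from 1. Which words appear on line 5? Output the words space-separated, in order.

Answer: distance

Derivation:
Line 1: ['data', 'golden'] (min_width=11, slack=1)
Line 2: ['refreshing'] (min_width=10, slack=2)
Line 3: ['slow', 'memory'] (min_width=11, slack=1)
Line 4: ['content', 'end'] (min_width=11, slack=1)
Line 5: ['distance'] (min_width=8, slack=4)
Line 6: ['south', 'were', 'I'] (min_width=12, slack=0)
Line 7: ['yellow', 'as'] (min_width=9, slack=3)
Line 8: ['quickly'] (min_width=7, slack=5)
Line 9: ['yellow'] (min_width=6, slack=6)
Line 10: ['waterfall'] (min_width=9, slack=3)
Line 11: ['good'] (min_width=4, slack=8)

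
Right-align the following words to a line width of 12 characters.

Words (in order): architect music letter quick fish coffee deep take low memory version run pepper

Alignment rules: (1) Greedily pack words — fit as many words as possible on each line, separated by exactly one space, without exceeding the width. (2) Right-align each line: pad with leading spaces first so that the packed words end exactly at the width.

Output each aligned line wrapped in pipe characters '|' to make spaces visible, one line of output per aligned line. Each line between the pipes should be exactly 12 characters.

Line 1: ['architect'] (min_width=9, slack=3)
Line 2: ['music', 'letter'] (min_width=12, slack=0)
Line 3: ['quick', 'fish'] (min_width=10, slack=2)
Line 4: ['coffee', 'deep'] (min_width=11, slack=1)
Line 5: ['take', 'low'] (min_width=8, slack=4)
Line 6: ['memory'] (min_width=6, slack=6)
Line 7: ['version', 'run'] (min_width=11, slack=1)
Line 8: ['pepper'] (min_width=6, slack=6)

Answer: |   architect|
|music letter|
|  quick fish|
| coffee deep|
|    take low|
|      memory|
| version run|
|      pepper|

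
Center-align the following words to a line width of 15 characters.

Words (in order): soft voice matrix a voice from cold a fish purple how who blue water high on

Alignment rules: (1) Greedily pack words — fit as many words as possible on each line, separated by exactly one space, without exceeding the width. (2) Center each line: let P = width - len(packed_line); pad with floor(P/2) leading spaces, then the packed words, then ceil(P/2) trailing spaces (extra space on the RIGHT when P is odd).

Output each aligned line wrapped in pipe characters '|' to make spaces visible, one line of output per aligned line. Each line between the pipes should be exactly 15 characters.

Answer: |  soft voice   |
|matrix a voice |
|  from cold a  |
|fish purple how|
|who blue water |
|    high on    |

Derivation:
Line 1: ['soft', 'voice'] (min_width=10, slack=5)
Line 2: ['matrix', 'a', 'voice'] (min_width=14, slack=1)
Line 3: ['from', 'cold', 'a'] (min_width=11, slack=4)
Line 4: ['fish', 'purple', 'how'] (min_width=15, slack=0)
Line 5: ['who', 'blue', 'water'] (min_width=14, slack=1)
Line 6: ['high', 'on'] (min_width=7, slack=8)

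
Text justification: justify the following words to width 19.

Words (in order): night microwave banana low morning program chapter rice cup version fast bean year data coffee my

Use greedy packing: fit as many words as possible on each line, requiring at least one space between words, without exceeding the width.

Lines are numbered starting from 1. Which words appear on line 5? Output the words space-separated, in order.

Answer: fast bean year data

Derivation:
Line 1: ['night', 'microwave'] (min_width=15, slack=4)
Line 2: ['banana', 'low', 'morning'] (min_width=18, slack=1)
Line 3: ['program', 'chapter'] (min_width=15, slack=4)
Line 4: ['rice', 'cup', 'version'] (min_width=16, slack=3)
Line 5: ['fast', 'bean', 'year', 'data'] (min_width=19, slack=0)
Line 6: ['coffee', 'my'] (min_width=9, slack=10)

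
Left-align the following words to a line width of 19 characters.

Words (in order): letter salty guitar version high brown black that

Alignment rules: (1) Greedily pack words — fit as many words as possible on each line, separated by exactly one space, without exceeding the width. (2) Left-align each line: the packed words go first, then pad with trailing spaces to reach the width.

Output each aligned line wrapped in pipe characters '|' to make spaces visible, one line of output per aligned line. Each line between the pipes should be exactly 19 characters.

Answer: |letter salty guitar|
|version high brown |
|black that         |

Derivation:
Line 1: ['letter', 'salty', 'guitar'] (min_width=19, slack=0)
Line 2: ['version', 'high', 'brown'] (min_width=18, slack=1)
Line 3: ['black', 'that'] (min_width=10, slack=9)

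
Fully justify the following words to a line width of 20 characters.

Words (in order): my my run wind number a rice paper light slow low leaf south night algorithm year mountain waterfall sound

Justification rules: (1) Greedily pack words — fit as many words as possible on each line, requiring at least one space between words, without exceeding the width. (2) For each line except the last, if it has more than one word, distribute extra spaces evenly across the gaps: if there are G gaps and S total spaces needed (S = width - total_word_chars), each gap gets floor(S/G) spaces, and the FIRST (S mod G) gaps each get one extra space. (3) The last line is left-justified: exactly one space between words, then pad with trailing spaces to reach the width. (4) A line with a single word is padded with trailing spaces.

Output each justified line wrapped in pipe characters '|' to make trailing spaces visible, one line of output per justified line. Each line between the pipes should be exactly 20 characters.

Line 1: ['my', 'my', 'run', 'wind'] (min_width=14, slack=6)
Line 2: ['number', 'a', 'rice', 'paper'] (min_width=19, slack=1)
Line 3: ['light', 'slow', 'low', 'leaf'] (min_width=19, slack=1)
Line 4: ['south', 'night'] (min_width=11, slack=9)
Line 5: ['algorithm', 'year'] (min_width=14, slack=6)
Line 6: ['mountain', 'waterfall'] (min_width=18, slack=2)
Line 7: ['sound'] (min_width=5, slack=15)

Answer: |my   my   run   wind|
|number  a rice paper|
|light  slow low leaf|
|south          night|
|algorithm       year|
|mountain   waterfall|
|sound               |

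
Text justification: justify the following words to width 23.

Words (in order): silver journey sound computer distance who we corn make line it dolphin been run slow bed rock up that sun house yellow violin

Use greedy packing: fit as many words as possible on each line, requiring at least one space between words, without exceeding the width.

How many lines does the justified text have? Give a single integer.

Line 1: ['silver', 'journey', 'sound'] (min_width=20, slack=3)
Line 2: ['computer', 'distance', 'who'] (min_width=21, slack=2)
Line 3: ['we', 'corn', 'make', 'line', 'it'] (min_width=20, slack=3)
Line 4: ['dolphin', 'been', 'run', 'slow'] (min_width=21, slack=2)
Line 5: ['bed', 'rock', 'up', 'that', 'sun'] (min_width=20, slack=3)
Line 6: ['house', 'yellow', 'violin'] (min_width=19, slack=4)
Total lines: 6

Answer: 6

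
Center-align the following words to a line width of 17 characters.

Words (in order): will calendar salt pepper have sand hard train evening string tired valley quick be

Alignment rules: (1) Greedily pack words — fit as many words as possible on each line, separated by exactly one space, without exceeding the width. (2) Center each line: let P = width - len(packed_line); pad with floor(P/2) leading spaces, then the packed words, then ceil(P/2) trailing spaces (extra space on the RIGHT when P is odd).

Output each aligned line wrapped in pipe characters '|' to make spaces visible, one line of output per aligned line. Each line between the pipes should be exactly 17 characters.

Line 1: ['will', 'calendar'] (min_width=13, slack=4)
Line 2: ['salt', 'pepper', 'have'] (min_width=16, slack=1)
Line 3: ['sand', 'hard', 'train'] (min_width=15, slack=2)
Line 4: ['evening', 'string'] (min_width=14, slack=3)
Line 5: ['tired', 'valley'] (min_width=12, slack=5)
Line 6: ['quick', 'be'] (min_width=8, slack=9)

Answer: |  will calendar  |
|salt pepper have |
| sand hard train |
| evening string  |
|  tired valley   |
|    quick be     |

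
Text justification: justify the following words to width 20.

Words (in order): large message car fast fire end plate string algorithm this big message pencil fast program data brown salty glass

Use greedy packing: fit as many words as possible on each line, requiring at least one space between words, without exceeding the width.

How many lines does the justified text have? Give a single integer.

Answer: 7

Derivation:
Line 1: ['large', 'message', 'car'] (min_width=17, slack=3)
Line 2: ['fast', 'fire', 'end', 'plate'] (min_width=19, slack=1)
Line 3: ['string', 'algorithm'] (min_width=16, slack=4)
Line 4: ['this', 'big', 'message'] (min_width=16, slack=4)
Line 5: ['pencil', 'fast', 'program'] (min_width=19, slack=1)
Line 6: ['data', 'brown', 'salty'] (min_width=16, slack=4)
Line 7: ['glass'] (min_width=5, slack=15)
Total lines: 7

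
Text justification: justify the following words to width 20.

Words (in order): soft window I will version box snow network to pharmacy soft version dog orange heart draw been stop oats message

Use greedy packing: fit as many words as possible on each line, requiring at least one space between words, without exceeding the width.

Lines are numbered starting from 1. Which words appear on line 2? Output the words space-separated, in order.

Line 1: ['soft', 'window', 'I', 'will'] (min_width=18, slack=2)
Line 2: ['version', 'box', 'snow'] (min_width=16, slack=4)
Line 3: ['network', 'to', 'pharmacy'] (min_width=19, slack=1)
Line 4: ['soft', 'version', 'dog'] (min_width=16, slack=4)
Line 5: ['orange', 'heart', 'draw'] (min_width=17, slack=3)
Line 6: ['been', 'stop', 'oats'] (min_width=14, slack=6)
Line 7: ['message'] (min_width=7, slack=13)

Answer: version box snow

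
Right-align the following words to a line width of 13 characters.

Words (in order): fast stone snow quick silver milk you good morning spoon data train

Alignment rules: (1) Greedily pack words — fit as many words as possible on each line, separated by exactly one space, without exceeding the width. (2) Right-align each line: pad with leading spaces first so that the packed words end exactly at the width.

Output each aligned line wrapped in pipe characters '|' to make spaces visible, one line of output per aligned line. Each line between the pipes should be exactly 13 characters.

Answer: |   fast stone|
|   snow quick|
|  silver milk|
|     you good|
|morning spoon|
|   data train|

Derivation:
Line 1: ['fast', 'stone'] (min_width=10, slack=3)
Line 2: ['snow', 'quick'] (min_width=10, slack=3)
Line 3: ['silver', 'milk'] (min_width=11, slack=2)
Line 4: ['you', 'good'] (min_width=8, slack=5)
Line 5: ['morning', 'spoon'] (min_width=13, slack=0)
Line 6: ['data', 'train'] (min_width=10, slack=3)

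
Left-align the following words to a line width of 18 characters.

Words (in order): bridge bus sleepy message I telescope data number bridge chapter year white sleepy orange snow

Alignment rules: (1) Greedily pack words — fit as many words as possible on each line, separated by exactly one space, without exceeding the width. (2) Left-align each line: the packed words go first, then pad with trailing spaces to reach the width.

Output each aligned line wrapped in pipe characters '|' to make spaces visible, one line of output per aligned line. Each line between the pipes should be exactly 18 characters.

Answer: |bridge bus sleepy |
|message I         |
|telescope data    |
|number bridge     |
|chapter year white|
|sleepy orange snow|

Derivation:
Line 1: ['bridge', 'bus', 'sleepy'] (min_width=17, slack=1)
Line 2: ['message', 'I'] (min_width=9, slack=9)
Line 3: ['telescope', 'data'] (min_width=14, slack=4)
Line 4: ['number', 'bridge'] (min_width=13, slack=5)
Line 5: ['chapter', 'year', 'white'] (min_width=18, slack=0)
Line 6: ['sleepy', 'orange', 'snow'] (min_width=18, slack=0)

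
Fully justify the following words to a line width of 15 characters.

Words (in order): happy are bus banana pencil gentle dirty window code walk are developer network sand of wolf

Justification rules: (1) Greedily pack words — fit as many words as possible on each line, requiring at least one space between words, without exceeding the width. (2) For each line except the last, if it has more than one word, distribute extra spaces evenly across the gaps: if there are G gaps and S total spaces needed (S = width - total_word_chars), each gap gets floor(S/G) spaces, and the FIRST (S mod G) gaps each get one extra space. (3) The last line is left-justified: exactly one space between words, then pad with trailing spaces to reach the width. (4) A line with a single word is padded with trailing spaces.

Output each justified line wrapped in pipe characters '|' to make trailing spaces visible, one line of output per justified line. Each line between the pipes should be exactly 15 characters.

Answer: |happy  are  bus|
|banana   pencil|
|gentle    dirty|
|window     code|
|walk        are|
|developer      |
|network sand of|
|wolf           |

Derivation:
Line 1: ['happy', 'are', 'bus'] (min_width=13, slack=2)
Line 2: ['banana', 'pencil'] (min_width=13, slack=2)
Line 3: ['gentle', 'dirty'] (min_width=12, slack=3)
Line 4: ['window', 'code'] (min_width=11, slack=4)
Line 5: ['walk', 'are'] (min_width=8, slack=7)
Line 6: ['developer'] (min_width=9, slack=6)
Line 7: ['network', 'sand', 'of'] (min_width=15, slack=0)
Line 8: ['wolf'] (min_width=4, slack=11)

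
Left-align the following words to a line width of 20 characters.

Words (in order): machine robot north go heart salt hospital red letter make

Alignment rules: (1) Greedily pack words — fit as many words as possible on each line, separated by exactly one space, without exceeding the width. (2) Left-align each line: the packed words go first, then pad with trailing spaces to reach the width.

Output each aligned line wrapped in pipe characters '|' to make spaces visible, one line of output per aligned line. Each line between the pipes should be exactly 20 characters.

Answer: |machine robot north |
|go heart salt       |
|hospital red letter |
|make                |

Derivation:
Line 1: ['machine', 'robot', 'north'] (min_width=19, slack=1)
Line 2: ['go', 'heart', 'salt'] (min_width=13, slack=7)
Line 3: ['hospital', 'red', 'letter'] (min_width=19, slack=1)
Line 4: ['make'] (min_width=4, slack=16)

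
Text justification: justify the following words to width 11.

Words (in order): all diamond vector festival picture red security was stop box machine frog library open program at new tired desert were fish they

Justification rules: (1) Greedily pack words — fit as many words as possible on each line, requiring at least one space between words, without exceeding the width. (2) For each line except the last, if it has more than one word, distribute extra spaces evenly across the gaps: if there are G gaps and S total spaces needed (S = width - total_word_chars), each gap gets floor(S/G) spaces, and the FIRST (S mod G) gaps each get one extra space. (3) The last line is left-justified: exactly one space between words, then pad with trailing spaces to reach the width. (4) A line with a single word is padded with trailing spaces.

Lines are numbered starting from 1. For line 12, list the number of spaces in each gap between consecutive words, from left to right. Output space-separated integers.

Answer: 3

Derivation:
Line 1: ['all', 'diamond'] (min_width=11, slack=0)
Line 2: ['vector'] (min_width=6, slack=5)
Line 3: ['festival'] (min_width=8, slack=3)
Line 4: ['picture', 'red'] (min_width=11, slack=0)
Line 5: ['security'] (min_width=8, slack=3)
Line 6: ['was', 'stop'] (min_width=8, slack=3)
Line 7: ['box', 'machine'] (min_width=11, slack=0)
Line 8: ['frog'] (min_width=4, slack=7)
Line 9: ['library'] (min_width=7, slack=4)
Line 10: ['open'] (min_width=4, slack=7)
Line 11: ['program', 'at'] (min_width=10, slack=1)
Line 12: ['new', 'tired'] (min_width=9, slack=2)
Line 13: ['desert', 'were'] (min_width=11, slack=0)
Line 14: ['fish', 'they'] (min_width=9, slack=2)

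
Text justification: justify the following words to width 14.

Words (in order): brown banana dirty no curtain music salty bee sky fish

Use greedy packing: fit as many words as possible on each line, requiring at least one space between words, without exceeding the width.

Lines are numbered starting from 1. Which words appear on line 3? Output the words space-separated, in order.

Line 1: ['brown', 'banana'] (min_width=12, slack=2)
Line 2: ['dirty', 'no'] (min_width=8, slack=6)
Line 3: ['curtain', 'music'] (min_width=13, slack=1)
Line 4: ['salty', 'bee', 'sky'] (min_width=13, slack=1)
Line 5: ['fish'] (min_width=4, slack=10)

Answer: curtain music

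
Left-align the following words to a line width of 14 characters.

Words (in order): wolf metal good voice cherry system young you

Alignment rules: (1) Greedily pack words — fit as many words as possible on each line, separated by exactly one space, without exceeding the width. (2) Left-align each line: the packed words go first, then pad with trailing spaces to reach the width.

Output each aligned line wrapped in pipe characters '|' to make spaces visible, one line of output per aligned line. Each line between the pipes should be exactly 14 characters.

Answer: |wolf metal    |
|good voice    |
|cherry system |
|young you     |

Derivation:
Line 1: ['wolf', 'metal'] (min_width=10, slack=4)
Line 2: ['good', 'voice'] (min_width=10, slack=4)
Line 3: ['cherry', 'system'] (min_width=13, slack=1)
Line 4: ['young', 'you'] (min_width=9, slack=5)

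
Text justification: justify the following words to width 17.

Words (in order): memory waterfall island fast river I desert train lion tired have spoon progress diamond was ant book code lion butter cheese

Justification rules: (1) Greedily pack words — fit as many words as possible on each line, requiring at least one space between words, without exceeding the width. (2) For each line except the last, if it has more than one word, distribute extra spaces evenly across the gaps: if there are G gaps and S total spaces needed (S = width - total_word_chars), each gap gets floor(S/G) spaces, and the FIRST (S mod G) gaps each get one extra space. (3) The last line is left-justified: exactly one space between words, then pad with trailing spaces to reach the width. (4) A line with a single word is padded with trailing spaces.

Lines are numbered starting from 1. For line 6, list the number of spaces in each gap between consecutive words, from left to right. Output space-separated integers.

Answer: 2 2

Derivation:
Line 1: ['memory', 'waterfall'] (min_width=16, slack=1)
Line 2: ['island', 'fast', 'river'] (min_width=17, slack=0)
Line 3: ['I', 'desert', 'train'] (min_width=14, slack=3)
Line 4: ['lion', 'tired', 'have'] (min_width=15, slack=2)
Line 5: ['spoon', 'progress'] (min_width=14, slack=3)
Line 6: ['diamond', 'was', 'ant'] (min_width=15, slack=2)
Line 7: ['book', 'code', 'lion'] (min_width=14, slack=3)
Line 8: ['butter', 'cheese'] (min_width=13, slack=4)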